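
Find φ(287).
240

Prime factorization: 287 = 7 × 41
Using the formula φ(n) = n × Π(1 - 1/p) for each prime factor p:
φ(287) = 287 × (1 - 1/7) × (1 - 1/41)
φ(287) = 240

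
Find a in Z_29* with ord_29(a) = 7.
7 has order 7 mod 29 since 7^{7} ≡ 1 (mod 29) and no smaller power works.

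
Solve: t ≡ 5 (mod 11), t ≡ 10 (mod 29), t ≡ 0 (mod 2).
M = 11 × 29 × 2 = 638. M₁ = 58, y₁ ≡ 4 (mod 11). M₂ = 22, y₂ ≡ 4 (mod 29). M₃ = 319, y₃ ≡ 1 (mod 2). t = 5×58×4 + 10×22×4 + 0×319×1 ≡ 126 (mod 638)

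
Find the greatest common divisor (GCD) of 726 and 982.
2

Using the Euclidean algorithm:
726 = 0 × 982 + 726
982 = 1 × 726 + 256
726 = 2 × 256 + 214
256 = 1 × 214 + 42
214 = 5 × 42 + 4
42 = 10 × 4 + 2
4 = 2 × 2 + 0

GCD(726, 982) = 2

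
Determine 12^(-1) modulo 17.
12^(-1) ≡ 10 (mod 17). Verification: 12 × 10 = 120 ≡ 1 (mod 17)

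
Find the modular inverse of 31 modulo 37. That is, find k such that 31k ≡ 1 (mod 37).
6

Using Extended Euclidean Algorithm:
gcd(31, 37) = 1
Bezout coefficients: 31 × 6 + 37 × -5 = 1
So 31 × 6 ≡ 1 (mod 37)
The inverse is 6 mod 37 = 6
Verification: 31 × 6 = 186 = 5 × 37 + 1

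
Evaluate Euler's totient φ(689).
624

Prime factorization: 689 = 13 × 53
Using the formula φ(n) = n × Π(1 - 1/p) for each prime factor p:
φ(689) = 689 × (1 - 1/13) × (1 - 1/53)
φ(689) = 624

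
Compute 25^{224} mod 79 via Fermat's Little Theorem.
4

By Fermat's Little Theorem, a^(p-1) ≡ 1 (mod p) for prime p and gcd(a, p) = 1
Here p = 79, so 25^78 ≡ 1 (mod 79)
We can reduce the exponent: 224 mod 78 = 68
So 25^224 ≡ 25^68 (mod 79)
Computing: 25^68 mod 79 = 4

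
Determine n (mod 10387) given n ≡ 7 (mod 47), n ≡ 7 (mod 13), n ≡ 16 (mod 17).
4895

Using the Chinese Remainder Theorem:
M = product of moduli = 10387
For equation 1: M_1 = 221, 221 ≡ 33 (mod 47), inverse of 221 mod 47 is 10 (check: 33 × 10 = 330 ≡ 1 (mod 47))
For equation 2: M_2 = 799, 799 ≡ 6 (mod 13), inverse of 799 mod 13 is 11 (check: 6 × 11 = 66 ≡ 1 (mod 13))
For equation 3: M_3 = 611, 611 ≡ 16 (mod 17), inverse of 611 mod 17 is 16 (check: 16 × 16 = 256 ≡ 1 (mod 17))
Combine: n ≡ Σ r_i×M_i×(M_i⁻¹ mod m_i) = 7×221×10 + 7×799×11 + 16×611×16 = 15470 + 61523 + 156416 = 233409
233409 mod 10387 = 4895
n ≡ 4895 (mod 10387)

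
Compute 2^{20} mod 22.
12

Using successive squaring:
Binary expansion of 20: 10100
Powers of 2 mod 22 (each is the square of the previous):
  2^1 ≡ 2 (mod 22)
  2^2 ≡ 2² = 4 ≡ 4 (mod 22)
  2^4 ≡ 4² = 16 ≡ 16 (mod 22)
  2^8 ≡ 16² = 256 ≡ 14 (mod 22)
  2^16 ≡ 14² = 196 ≡ 20 (mod 22)
20 = 16 + 4, so 2^20 = 2^16 × 2^4 ≡ 20 × 16 (mod 22)
Multiplying step by step:
  20 × 16 = 320 ≡ 12 (mod 22)
Result: 2^20 ≡ 12 (mod 22)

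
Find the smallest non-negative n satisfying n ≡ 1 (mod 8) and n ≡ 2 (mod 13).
M = 8 × 13 = 104. M₁ = 13, y₁ ≡ 5 (mod 8). M₂ = 8, y₂ ≡ 5 (mod 13). n = 1×13×5 + 2×8×5 ≡ 41 (mod 104)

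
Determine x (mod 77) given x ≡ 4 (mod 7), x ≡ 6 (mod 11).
39

Using the Chinese Remainder Theorem:
M = product of moduli = 77
For equation 1: M_1 = 11, 11 ≡ 4 (mod 7), inverse of 11 mod 7 is 2 (check: 4 × 2 = 8 ≡ 1 (mod 7))
For equation 2: M_2 = 7, 7 ≡ 7 (mod 11), inverse of 7 mod 11 is 8 (check: 7 × 8 = 56 ≡ 1 (mod 11))
Combine: x ≡ Σ r_i×M_i×(M_i⁻¹ mod m_i) = 4×11×2 + 6×7×8 = 88 + 336 = 424
424 mod 77 = 39
x ≡ 39 (mod 77)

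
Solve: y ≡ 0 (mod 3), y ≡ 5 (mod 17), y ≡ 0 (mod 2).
M = 3 × 17 × 2 = 102. M₁ = 34, y₁ ≡ 1 (mod 3). M₂ = 6, y₂ ≡ 3 (mod 17). M₃ = 51, y₃ ≡ 1 (mod 2). y = 0×34×1 + 5×6×3 + 0×51×1 ≡ 90 (mod 102)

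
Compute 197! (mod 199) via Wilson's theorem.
(198)! = (197)! × (198) ≡ -1 (mod 199). So (197)! ≡ -1 × (198)^(-1) ≡ (-1)×(-1) = 1 (mod 199)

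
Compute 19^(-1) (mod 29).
19^(-1) ≡ 26 (mod 29). Verification: 19 × 26 = 494 ≡ 1 (mod 29)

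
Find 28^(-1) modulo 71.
33

Using Extended Euclidean Algorithm:
gcd(28, 71) = 1
Bezout coefficients: 28 × 33 + 71 × -13 = 1
So 28 × 33 ≡ 1 (mod 71)
The inverse is 33 mod 71 = 33
Verification: 28 × 33 = 924 = 13 × 71 + 1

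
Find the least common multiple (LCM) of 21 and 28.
84

First find GCD(21, 28) using the Euclidean algorithm:
21 = 0 × 28 + 21
28 = 1 × 21 + 7
21 = 3 × 7 + 0
GCD(21, 28) = 7

LCM formula: LCM(a, b) = (a × b) / GCD(a, b)
LCM(21, 28) = (21 × 28) / 7
LCM(21, 28) = 588 / 7
LCM(21, 28) = 84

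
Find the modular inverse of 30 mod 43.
30^(-1) ≡ 33 (mod 43). Verification: 30 × 33 = 990 ≡ 1 (mod 43)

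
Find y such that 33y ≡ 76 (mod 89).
5

Since gcd(33, 89) = 1 divides 76, a solution exists.
Multiply both sides by the inverse of 33 mod 89:
  33^(-1) mod 89 = 27
  x ≡ 27 × 76 ≡ 2052 ≡ 5 (mod 89)
Verification: 33 × 5 = 165 = 1 × 89 + 76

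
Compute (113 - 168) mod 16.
9

(113 - 168) = -55
-55 mod 16 = 9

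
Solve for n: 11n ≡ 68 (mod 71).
32

Since gcd(11, 71) = 1 divides 68, a solution exists.
Multiply both sides by the inverse of 11 mod 71:
  11^(-1) mod 71 = 13
  x ≡ 13 × 68 ≡ 884 ≡ 32 (mod 71)
Verification: 11 × 32 = 352 = 4 × 71 + 68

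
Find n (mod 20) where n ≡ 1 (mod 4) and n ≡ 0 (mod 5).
M = 4 × 5 = 20. M₁ = 5, y₁ ≡ 1 (mod 4). M₂ = 4, y₂ ≡ 4 (mod 5). n = 1×5×1 + 0×4×4 ≡ 5 (mod 20)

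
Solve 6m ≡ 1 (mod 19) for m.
6^(-1) ≡ 16 (mod 19). Verification: 6 × 16 = 96 ≡ 1 (mod 19)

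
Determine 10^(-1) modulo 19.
10^(-1) ≡ 2 (mod 19). Verification: 10 × 2 = 20 ≡ 1 (mod 19)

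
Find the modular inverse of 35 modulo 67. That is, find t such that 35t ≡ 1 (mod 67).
23

Using Extended Euclidean Algorithm:
gcd(35, 67) = 1
Bezout coefficients: 35 × 23 + 67 × -12 = 1
So 35 × 23 ≡ 1 (mod 67)
The inverse is 23 mod 67 = 23
Verification: 35 × 23 = 805 = 12 × 67 + 1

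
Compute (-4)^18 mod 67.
Using repeated squaring. (-4) ≡ 63 (mod 67). 18 = 16 + 2 (binary 10010). Repeated squaring mod 67: 63^1 ≡ 63; 63^2 ≡ 63² = 3969 ≡ 16; 63^4 ≡ 16² = 256 ≡ 55; 63^8 ≡ 55² = 3025 ≡ 10; 63^16 ≡ 10² = 100 ≡ 33. Multiply: (-4)^18 ≡ 63^16 × 63^2 ≡ 33 × 16 (mod 67): 33 × 16 = 528 ≡ 59. So (-4)^18 ≡ 59 (mod 67).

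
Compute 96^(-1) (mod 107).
68

Using Extended Euclidean Algorithm:
gcd(96, 107) = 1
Bezout coefficients: 96 × -39 + 107 × 35 = 1
So 96 × -39 ≡ 1 (mod 107)
The inverse is -39 mod 107 = 68
Verification: 96 × 68 = 6528 = 61 × 107 + 1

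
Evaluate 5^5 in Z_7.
5 = 4 + 1 (binary 101). Repeated squaring mod 7: 5^1 ≡ 5; 5^2 ≡ 5² = 25 ≡ 4; 5^4 ≡ 4² = 16 ≡ 2. Multiply: 5^5 = 5^4 × 5^1 ≡ 2 × 5 (mod 7): 2 × 5 = 10 ≡ 3. So 5^5 ≡ 3 (mod 7).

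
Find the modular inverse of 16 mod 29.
16^(-1) ≡ 20 (mod 29). Verification: 16 × 20 = 320 ≡ 1 (mod 29)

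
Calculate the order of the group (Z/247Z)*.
216

Prime factorization: 247 = 13 × 19
Using the formula φ(n) = n × Π(1 - 1/p) for each prime factor p:
φ(247) = 247 × (1 - 1/13) × (1 - 1/19)
φ(247) = 216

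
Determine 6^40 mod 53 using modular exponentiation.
Using repeated squaring. 40 = 32 + 8 (binary 101000). Repeated squaring mod 53: 6^1 ≡ 6; 6^2 ≡ 6² = 36 ≡ 36; 6^4 ≡ 36² = 1296 ≡ 24; 6^8 ≡ 24² = 576 ≡ 46; 6^16 ≡ 46² = 2116 ≡ 49; 6^32 ≡ 49² = 2401 ≡ 16. Multiply: 6^40 = 6^32 × 6^8 ≡ 16 × 46 (mod 53): 16 × 46 = 736 ≡ 47. So 6^40 ≡ 47 (mod 53).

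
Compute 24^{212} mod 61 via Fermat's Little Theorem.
34

By Fermat's Little Theorem, a^(p-1) ≡ 1 (mod p) for prime p and gcd(a, p) = 1
Here p = 61, so 24^60 ≡ 1 (mod 61)
We can reduce the exponent: 212 mod 60 = 32
So 24^212 ≡ 24^32 (mod 61)
Computing: 24^32 mod 61 = 34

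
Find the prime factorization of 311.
311

Divide by primes starting from smallest:
311 ÷ 311 = 1

311 = 311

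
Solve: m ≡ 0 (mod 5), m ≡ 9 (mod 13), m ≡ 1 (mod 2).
M = 5 × 13 × 2 = 130. M₁ = 26, y₁ ≡ 1 (mod 5). M₂ = 10, y₂ ≡ 4 (mod 13). M₃ = 65, y₃ ≡ 1 (mod 2). m = 0×26×1 + 9×10×4 + 1×65×1 ≡ 35 (mod 130)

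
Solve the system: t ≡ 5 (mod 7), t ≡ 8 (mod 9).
M = 7 × 9 = 63. M₁ = 9, y₁ ≡ 4 (mod 7). M₂ = 7, y₂ ≡ 4 (mod 9). t = 5×9×4 + 8×7×4 ≡ 26 (mod 63)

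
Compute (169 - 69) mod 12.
4

(169 - 69) = 100
100 mod 12 = 4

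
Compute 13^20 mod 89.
Using repeated squaring. 20 = 16 + 4 (binary 10100). Repeated squaring mod 89: 13^1 ≡ 13; 13^2 ≡ 13² = 169 ≡ 80; 13^4 ≡ 80² = 6400 ≡ 81; 13^8 ≡ 81² = 6561 ≡ 64; 13^16 ≡ 64² = 4096 ≡ 2. Multiply: 13^20 = 13^16 × 13^4 ≡ 2 × 81 (mod 89): 2 × 81 = 162 ≡ 73. So 13^20 ≡ 73 (mod 89).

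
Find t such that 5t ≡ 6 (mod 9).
3

Since gcd(5, 9) = 1 divides 6, a solution exists.
Multiply both sides by the inverse of 5 mod 9:
  5^(-1) mod 9 = 2
  x ≡ 2 × 6 ≡ 12 ≡ 3 (mod 9)
Verification: 5 × 3 = 15 = 1 × 9 + 6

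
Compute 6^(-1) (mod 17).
6^(-1) ≡ 3 (mod 17). Verification: 6 × 3 = 18 ≡ 1 (mod 17)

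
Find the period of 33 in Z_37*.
Powers of 33 mod 37: 33^1≡33, 33^2≡16, 33^3≡10, 33^4≡34, 33^5≡12, 33^6≡26, 33^7≡7, 33^8≡9, 33^9≡1. Order = 9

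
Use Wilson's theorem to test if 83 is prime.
(82)! mod 83 = 82. Since 82 ≡ -1 (mod 83), 83 is prime.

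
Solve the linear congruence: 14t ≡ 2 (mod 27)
4

Since gcd(14, 27) = 1 divides 2, a solution exists.
Multiply both sides by the inverse of 14 mod 27:
  14^(-1) mod 27 = 2
  x ≡ 2 × 2 ≡ 4 ≡ 4 (mod 27)
Verification: 14 × 4 = 56 = 2 × 27 + 2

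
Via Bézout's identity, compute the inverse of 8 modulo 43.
Extended GCD: 8(-16) + 43(3) = 1. So 8^(-1) ≡ 27 ≡ 27 (mod 43). Verify: 8 × 27 = 216 ≡ 1 (mod 43)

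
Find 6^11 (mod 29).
Using repeated squaring. 11 = 8 + 2 + 1 (binary 1011). Repeated squaring mod 29: 6^1 ≡ 6; 6^2 ≡ 6² = 36 ≡ 7; 6^4 ≡ 7² = 49 ≡ 20; 6^8 ≡ 20² = 400 ≡ 23. Multiply: 6^11 = 6^8 × 6^2 × 6^1 ≡ 23 × 7 × 6 (mod 29): 23 × 7 = 161 ≡ 16; 16 × 6 = 96 ≡ 9. So 6^11 ≡ 9 (mod 29).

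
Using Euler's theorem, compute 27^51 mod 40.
By Euler: 27^{16} ≡ 1 (mod 40) since gcd(27, 40) = 1. 51 = 3×16 + 3. So 27^{51} ≡ 27^{3} ≡ 3 (mod 40)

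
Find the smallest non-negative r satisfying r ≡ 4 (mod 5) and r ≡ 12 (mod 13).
M = 5 × 13 = 65. M₁ = 13, y₁ ≡ 2 (mod 5). M₂ = 5, y₂ ≡ 8 (mod 13). r = 4×13×2 + 12×5×8 ≡ 64 (mod 65)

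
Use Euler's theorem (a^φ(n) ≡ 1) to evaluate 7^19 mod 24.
By Euler: 7^{8} ≡ 1 (mod 24) since gcd(7, 24) = 1. 19 = 2×8 + 3. So 7^{19} ≡ 7^{3} ≡ 7 (mod 24)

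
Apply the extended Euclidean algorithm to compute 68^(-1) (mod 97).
Extended GCD: 68(10) + 97(-7) = 1. So 68^(-1) ≡ 10 ≡ 10 (mod 97). Verify: 68 × 10 = 680 ≡ 1 (mod 97)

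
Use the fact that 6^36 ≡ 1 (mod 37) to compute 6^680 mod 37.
By Fermat: 6^{36} ≡ 1 (mod 37). 680 ≡ 32 (mod 36). So 6^{680} ≡ 6^{32} ≡ 1 (mod 37)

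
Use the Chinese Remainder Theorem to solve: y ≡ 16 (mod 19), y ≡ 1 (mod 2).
35

Using the Chinese Remainder Theorem:
M = product of moduli = 38
For equation 1: M_1 = 2, 2 ≡ 2 (mod 19), inverse of 2 mod 19 is 10 (check: 2 × 10 = 20 ≡ 1 (mod 19))
For equation 2: M_2 = 19, 19 ≡ 1 (mod 2), inverse of 19 mod 2 is 1 (check: 1 × 1 = 1 ≡ 1 (mod 2))
Combine: y ≡ Σ r_i×M_i×(M_i⁻¹ mod m_i) = 16×2×10 + 1×19×1 = 320 + 19 = 339
339 mod 38 = 35
y ≡ 35 (mod 38)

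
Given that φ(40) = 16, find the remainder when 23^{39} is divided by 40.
By Euler: 23^{16} ≡ 1 (mod 40) since gcd(23, 40) = 1. 39 = 2×16 + 7. So 23^{39} ≡ 23^{7} ≡ 7 (mod 40)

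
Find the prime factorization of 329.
7 × 47

Divide by primes starting from smallest:
329 ÷ 7 = 47
47 ÷ 47 = 1

329 = 7 × 47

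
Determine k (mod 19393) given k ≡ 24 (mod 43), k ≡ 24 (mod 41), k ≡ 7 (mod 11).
15891

Using the Chinese Remainder Theorem:
M = product of moduli = 19393
For equation 1: M_1 = 451, 451 ≡ 21 (mod 43), inverse of 451 mod 43 is 41 (check: 21 × 41 = 861 ≡ 1 (mod 43))
For equation 2: M_2 = 473, 473 ≡ 22 (mod 41), inverse of 473 mod 41 is 28 (check: 22 × 28 = 616 ≡ 1 (mod 41))
For equation 3: M_3 = 1763, 1763 ≡ 3 (mod 11), inverse of 1763 mod 11 is 4 (check: 3 × 4 = 12 ≡ 1 (mod 11))
Combine: k ≡ Σ r_i×M_i×(M_i⁻¹ mod m_i) = 24×451×41 + 24×473×28 + 7×1763×4 = 443784 + 317856 + 49364 = 811004
811004 mod 19393 = 15891
k ≡ 15891 (mod 19393)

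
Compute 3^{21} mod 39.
27

Using successive squaring:
Binary expansion of 21: 10101
Powers of 3 mod 39 (each is the square of the previous):
  3^1 ≡ 3 (mod 39)
  3^2 ≡ 3² = 9 ≡ 9 (mod 39)
  3^4 ≡ 9² = 81 ≡ 3 (mod 39)
  3^8 ≡ 3² = 9 ≡ 9 (mod 39)
  3^16 ≡ 9² = 81 ≡ 3 (mod 39)
21 = 16 + 4 + 1, so 3^21 = 3^16 × 3^4 × 3^1 ≡ 3 × 3 × 3 (mod 39)
Multiplying step by step:
  3 × 3 = 9 ≡ 9 (mod 39)
  9 × 3 = 27 ≡ 27 (mod 39)
Result: 3^21 ≡ 27 (mod 39)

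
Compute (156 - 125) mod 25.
6

(156 - 125) = 31
31 mod 25 = 6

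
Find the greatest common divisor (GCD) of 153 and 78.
3

Using the Euclidean algorithm:
153 = 1 × 78 + 75
78 = 1 × 75 + 3
75 = 25 × 3 + 0

GCD(153, 78) = 3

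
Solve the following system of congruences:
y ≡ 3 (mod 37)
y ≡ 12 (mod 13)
77

Using the Chinese Remainder Theorem:
M = product of moduli = 481
For equation 1: M_1 = 13, 13 ≡ 13 (mod 37), inverse of 13 mod 37 is 20 (check: 13 × 20 = 260 ≡ 1 (mod 37))
For equation 2: M_2 = 37, 37 ≡ 11 (mod 13), inverse of 37 mod 13 is 6 (check: 11 × 6 = 66 ≡ 1 (mod 13))
Combine: y ≡ Σ r_i×M_i×(M_i⁻¹ mod m_i) = 3×13×20 + 12×37×6 = 780 + 2664 = 3444
3444 mod 481 = 77
y ≡ 77 (mod 481)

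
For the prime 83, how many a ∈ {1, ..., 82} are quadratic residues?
For prime 83, there are (p-1)/2 = (83-1)/2 = 41 quadratic residues (excluding 0).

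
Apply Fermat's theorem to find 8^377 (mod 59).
By Fermat: 8^{58} ≡ 1 (mod 59). 377 = 6×58 + 29. So 8^{377} ≡ 8^{29} ≡ 58 (mod 59)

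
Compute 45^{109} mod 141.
105

Using successive squaring:
Binary expansion of 109: 1101101
Powers of 45 mod 141 (each is the square of the previous):
  45^1 ≡ 45 (mod 141)
  45^2 ≡ 45² = 2025 ≡ 51 (mod 141)
  45^4 ≡ 51² = 2601 ≡ 63 (mod 141)
  45^8 ≡ 63² = 3969 ≡ 21 (mod 141)
  45^16 ≡ 21² = 441 ≡ 18 (mod 141)
  45^32 ≡ 18² = 324 ≡ 42 (mod 141)
  45^64 ≡ 42² = 1764 ≡ 72 (mod 141)
109 = 64 + 32 + 8 + 4 + 1, so 45^109 = 45^64 × 45^32 × 45^8 × 45^4 × 45^1 ≡ 72 × 42 × 21 × 63 × 45 (mod 141)
Multiplying step by step:
  72 × 42 = 3024 ≡ 63 (mod 141)
  63 × 21 = 1323 ≡ 54 (mod 141)
  54 × 63 = 3402 ≡ 18 (mod 141)
  18 × 45 = 810 ≡ 105 (mod 141)
Result: 45^109 ≡ 105 (mod 141)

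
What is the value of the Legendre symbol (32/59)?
(32/59) = 32^{29} mod 59 = -1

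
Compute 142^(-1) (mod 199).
142^(-1) ≡ 192 (mod 199). Verification: 142 × 192 = 27264 ≡ 1 (mod 199)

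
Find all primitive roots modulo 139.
Primitive roots mod 139: {2, 3, 12, 15, 17, 18, 19, 21, 22, 26, 32, 40, 50, 53, 56, 58, 61, 68, 70, 72, 73, 85, 88, 90, 92, 93, 98, 101, 102, 104, 108, 109, 110, 111, 114, 115, 119, 123, 126, 128, 130, 132, 134, 135}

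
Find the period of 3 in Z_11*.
Powers of 3 mod 11: 3^1≡3, 3^2≡9, 3^3≡5, 3^4≡4, 3^5≡1. Order = 5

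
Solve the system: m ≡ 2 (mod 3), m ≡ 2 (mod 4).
M = 3 × 4 = 12. M₁ = 4, y₁ ≡ 1 (mod 3). M₂ = 3, y₂ ≡ 3 (mod 4). m = 2×4×1 + 2×3×3 ≡ 2 (mod 12)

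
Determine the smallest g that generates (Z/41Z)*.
6

A primitive root g modulo p has order p-1 = 40
Prime divisors of 40: [2, 5]
g is a primitive root iff g^(40/q) ≢ 1 (mod 41) for each prime divisor q
Testing small values:
  g = 2: 2^20 ≡ 1, 2^8 ≡ 10 (mod 41) → 2^20 ≡ 1, not primitive root
  g = 3: 3^20 ≡ 40, 3^8 ≡ 1 (mod 41) → 3^8 ≡ 1, not primitive root
  g = 4: 4^20 ≡ 1, 4^8 ≡ 18 (mod 41) → 4^20 ≡ 1, not primitive root
  g = 5: 5^20 ≡ 1, 5^8 ≡ 18 (mod 41) → 5^20 ≡ 1, not primitive root
  g = 6: 6^20 ≡ 40, 6^8 ≡ 10 (mod 41) → none is 1, primitive root!
The smallest primitive root is 6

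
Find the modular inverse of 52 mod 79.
52^(-1) ≡ 38 (mod 79). Verification: 52 × 38 = 1976 ≡ 1 (mod 79)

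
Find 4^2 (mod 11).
2 = 2 (binary 10). Repeated squaring mod 11: 4^1 ≡ 4; 4^2 ≡ 4² = 16 ≡ 5. So 4^2 ≡ 5 (mod 11).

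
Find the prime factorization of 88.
2^3 × 11

Divide by primes starting from smallest:
88 ÷ 2 = 44
44 ÷ 2 = 22
22 ÷ 2 = 11
11 ÷ 11 = 1

88 = 2^3 × 11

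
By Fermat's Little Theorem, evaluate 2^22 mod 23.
By Fermat's Little Theorem, 2^{22} ≡ 1 (mod 23) since 23 is prime and gcd(2, 23) = 1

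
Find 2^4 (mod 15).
4 = 4 (binary 100). Repeated squaring mod 15: 2^1 ≡ 2; 2^2 ≡ 2² = 4 ≡ 4; 2^4 ≡ 4² = 16 ≡ 1. So 2^4 ≡ 1 (mod 15).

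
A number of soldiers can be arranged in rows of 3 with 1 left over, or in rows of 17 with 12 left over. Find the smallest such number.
M = 3 × 17 = 51. M₁ = 17, y₁ ≡ 2 (mod 3). M₂ = 3, y₂ ≡ 6 (mod 17). k = 1×17×2 + 12×3×6 ≡ 46 (mod 51). The smallest positive such number is 46.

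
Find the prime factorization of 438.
2 × 3 × 73

Divide by primes starting from smallest:
438 ÷ 2 = 219
219 ÷ 3 = 73
73 ÷ 73 = 1

438 = 2 × 3 × 73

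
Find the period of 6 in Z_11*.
Powers of 6 mod 11: 6^1≡6, 6^2≡3, 6^3≡7, 6^4≡9, 6^5≡10, 6^6≡5, 6^7≡8, 6^8≡4, 6^9≡2, 6^10≡1. Order = 10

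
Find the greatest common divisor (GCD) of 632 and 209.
1

Using the Euclidean algorithm:
632 = 3 × 209 + 5
209 = 41 × 5 + 4
5 = 1 × 4 + 1
4 = 4 × 1 + 0

GCD(632, 209) = 1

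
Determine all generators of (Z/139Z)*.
Primitive roots mod 139: {2, 3, 12, 15, 17, 18, 19, 21, 22, 26, 32, 40, 50, 53, 56, 58, 61, 68, 70, 72, 73, 85, 88, 90, 92, 93, 98, 101, 102, 104, 108, 109, 110, 111, 114, 115, 119, 123, 126, 128, 130, 132, 134, 135}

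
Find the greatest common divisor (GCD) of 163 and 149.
1

Using the Euclidean algorithm:
163 = 1 × 149 + 14
149 = 10 × 14 + 9
14 = 1 × 9 + 5
9 = 1 × 5 + 4
5 = 1 × 4 + 1
4 = 4 × 1 + 0

GCD(163, 149) = 1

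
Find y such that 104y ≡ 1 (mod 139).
104^(-1) ≡ 135 (mod 139). Verification: 104 × 135 = 14040 ≡ 1 (mod 139)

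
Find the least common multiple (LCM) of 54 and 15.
270

First find GCD(54, 15) using the Euclidean algorithm:
54 = 3 × 15 + 9
15 = 1 × 9 + 6
9 = 1 × 6 + 3
6 = 2 × 3 + 0
GCD(54, 15) = 3

LCM formula: LCM(a, b) = (a × b) / GCD(a, b)
LCM(54, 15) = (54 × 15) / 3
LCM(54, 15) = 810 / 3
LCM(54, 15) = 270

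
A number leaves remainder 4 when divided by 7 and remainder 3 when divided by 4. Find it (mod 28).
M = 7 × 4 = 28. M₁ = 4, y₁ ≡ 2 (mod 7). M₂ = 7, y₂ ≡ 3 (mod 4). z = 4×4×2 + 3×7×3 ≡ 11 (mod 28)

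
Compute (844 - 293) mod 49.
12

(844 - 293) = 551
551 mod 49 = 12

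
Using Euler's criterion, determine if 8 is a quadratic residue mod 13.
By Euler's criterion: 8^{6} ≡ 12 (mod 13). Since this equals -1 (≡ 12), 8 is not a QR.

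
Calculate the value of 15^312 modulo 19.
Using Fermat: 15^{18} ≡ 1 (mod 19). 312 ≡ 6 (mod 18). So 15^{312} ≡ 15^{6} ≡ 11 (mod 19)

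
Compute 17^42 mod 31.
Using Fermat: 17^{30} ≡ 1 (mod 31). 42 ≡ 12 (mod 30). So 17^{42} ≡ 17^{12} ≡ 2 (mod 31)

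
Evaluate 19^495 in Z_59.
Using Fermat: 19^{58} ≡ 1 (mod 59). 495 ≡ 31 (mod 58). So 19^{495} ≡ 19^{31} ≡ 7 (mod 59)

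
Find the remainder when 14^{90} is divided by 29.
By Fermat: 14^{28} ≡ 1 (mod 29). 90 = 3×28 + 6. So 14^{90} ≡ 14^{6} ≡ 5 (mod 29)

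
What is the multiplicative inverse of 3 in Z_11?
4

Using Extended Euclidean Algorithm:
gcd(3, 11) = 1
Bezout coefficients: 3 × 4 + 11 × -1 = 1
So 3 × 4 ≡ 1 (mod 11)
The inverse is 4 mod 11 = 4
Verification: 3 × 4 = 12 = 1 × 11 + 1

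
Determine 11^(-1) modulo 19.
11^(-1) ≡ 7 (mod 19). Verification: 11 × 7 = 77 ≡ 1 (mod 19)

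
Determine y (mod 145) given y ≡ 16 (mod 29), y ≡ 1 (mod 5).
16

Using the Chinese Remainder Theorem:
M = product of moduli = 145
For equation 1: M_1 = 5, 5 ≡ 5 (mod 29), inverse of 5 mod 29 is 6 (check: 5 × 6 = 30 ≡ 1 (mod 29))
For equation 2: M_2 = 29, 29 ≡ 4 (mod 5), inverse of 29 mod 5 is 4 (check: 4 × 4 = 16 ≡ 1 (mod 5))
Combine: y ≡ Σ r_i×M_i×(M_i⁻¹ mod m_i) = 16×5×6 + 1×29×4 = 480 + 116 = 596
596 mod 145 = 16
y ≡ 16 (mod 145)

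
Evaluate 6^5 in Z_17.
5 = 4 + 1 (binary 101). Repeated squaring mod 17: 6^1 ≡ 6; 6^2 ≡ 6² = 36 ≡ 2; 6^4 ≡ 2² = 4 ≡ 4. Multiply: 6^5 = 6^4 × 6^1 ≡ 4 × 6 (mod 17): 4 × 6 = 24 ≡ 7. So 6^5 ≡ 7 (mod 17).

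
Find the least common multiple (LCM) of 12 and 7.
84

First find GCD(12, 7) using the Euclidean algorithm:
12 = 1 × 7 + 5
7 = 1 × 5 + 2
5 = 2 × 2 + 1
2 = 2 × 1 + 0
GCD(12, 7) = 1

LCM formula: LCM(a, b) = (a × b) / GCD(a, b)
LCM(12, 7) = (12 × 7) / 1
LCM(12, 7) = 84 / 1
LCM(12, 7) = 84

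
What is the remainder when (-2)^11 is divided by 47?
Using repeated squaring. (-2) ≡ 45 (mod 47). 11 = 8 + 2 + 1 (binary 1011). Repeated squaring mod 47: 45^1 ≡ 45; 45^2 ≡ 45² = 2025 ≡ 4; 45^4 ≡ 4² = 16 ≡ 16; 45^8 ≡ 16² = 256 ≡ 21. Multiply: (-2)^11 ≡ 45^8 × 45^2 × 45^1 ≡ 21 × 4 × 45 (mod 47): 21 × 4 = 84 ≡ 37; 37 × 45 = 1665 ≡ 20. So (-2)^11 ≡ 20 (mod 47).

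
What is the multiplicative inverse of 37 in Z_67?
37^(-1) ≡ 29 (mod 67). Verification: 37 × 29 = 1073 ≡ 1 (mod 67)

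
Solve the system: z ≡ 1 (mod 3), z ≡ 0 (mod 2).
M = 3 × 2 = 6. M₁ = 2, y₁ ≡ 2 (mod 3). M₂ = 3, y₂ ≡ 1 (mod 2). z = 1×2×2 + 0×3×1 ≡ 4 (mod 6)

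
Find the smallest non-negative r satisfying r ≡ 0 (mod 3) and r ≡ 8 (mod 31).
M = 3 × 31 = 93. M₁ = 31, y₁ ≡ 1 (mod 3). M₂ = 3, y₂ ≡ 21 (mod 31). r = 0×31×1 + 8×3×21 ≡ 39 (mod 93)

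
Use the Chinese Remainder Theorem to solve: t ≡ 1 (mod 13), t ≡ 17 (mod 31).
M = 13 × 31 = 403. M₁ = 31, y₁ ≡ 8 (mod 13). M₂ = 13, y₂ ≡ 12 (mod 31). t = 1×31×8 + 17×13×12 ≡ 79 (mod 403)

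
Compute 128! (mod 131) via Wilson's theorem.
(130)! = (128)! × (129) × (130) ≡ -1 (mod 131). So (128)! ≡ -1 × [(130)(129)]^(-1) ≡ 65 (mod 131)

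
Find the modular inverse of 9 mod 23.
9^(-1) ≡ 18 (mod 23). Verification: 9 × 18 = 162 ≡ 1 (mod 23)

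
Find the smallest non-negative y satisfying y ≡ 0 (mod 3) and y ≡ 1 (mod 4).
M = 3 × 4 = 12. M₁ = 4, y₁ ≡ 1 (mod 3). M₂ = 3, y₂ ≡ 3 (mod 4). y = 0×4×1 + 1×3×3 ≡ 9 (mod 12)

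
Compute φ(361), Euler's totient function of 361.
342

Prime factorization: 361 = 19^2
Using the formula φ(n) = n × Π(1 - 1/p) for each prime factor p:
φ(361) = 361 × (1 - 1/19)
φ(361) = 342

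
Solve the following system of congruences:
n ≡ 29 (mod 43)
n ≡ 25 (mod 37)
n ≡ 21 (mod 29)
45609

Using the Chinese Remainder Theorem:
M = product of moduli = 46139
For equation 1: M_1 = 1073, 1073 ≡ 41 (mod 43), inverse of 1073 mod 43 is 21 (check: 41 × 21 = 861 ≡ 1 (mod 43))
For equation 2: M_2 = 1247, 1247 ≡ 26 (mod 37), inverse of 1247 mod 37 is 10 (check: 26 × 10 = 260 ≡ 1 (mod 37))
For equation 3: M_3 = 1591, 1591 ≡ 25 (mod 29), inverse of 1591 mod 29 is 7 (check: 25 × 7 = 175 ≡ 1 (mod 29))
Combine: n ≡ Σ r_i×M_i×(M_i⁻¹ mod m_i) = 29×1073×21 + 25×1247×10 + 21×1591×7 = 653457 + 311750 + 233877 = 1199084
1199084 mod 46139 = 45609
n ≡ 45609 (mod 46139)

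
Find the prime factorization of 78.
2 × 3 × 13

Divide by primes starting from smallest:
78 ÷ 2 = 39
39 ÷ 3 = 13
13 ÷ 13 = 1

78 = 2 × 3 × 13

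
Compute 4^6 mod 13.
6 = 4 + 2 (binary 110). Repeated squaring mod 13: 4^1 ≡ 4; 4^2 ≡ 4² = 16 ≡ 3; 4^4 ≡ 3² = 9 ≡ 9. Multiply: 4^6 = 4^4 × 4^2 ≡ 9 × 3 (mod 13): 9 × 3 = 27 ≡ 1. So 4^6 ≡ 1 (mod 13).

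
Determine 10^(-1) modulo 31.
10^(-1) ≡ 28 (mod 31). Verification: 10 × 28 = 280 ≡ 1 (mod 31)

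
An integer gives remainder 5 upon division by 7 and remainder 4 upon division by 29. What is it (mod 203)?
M = 7 × 29 = 203. M₁ = 29, y₁ ≡ 1 (mod 7). M₂ = 7, y₂ ≡ 25 (mod 29). r = 5×29×1 + 4×7×25 ≡ 33 (mod 203). The smallest positive such number is 33.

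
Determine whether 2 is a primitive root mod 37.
p - 1 = 36 has prime divisors 2, 3. Check 2^(36/q) mod 37 for each: 2^(36/2) = 2^18 ≡ 36, 2^(36/3) = 2^12 ≡ 26 (mod 37). None of these is 1, so 2 has order 36 = φ(37), so it is a primitive root mod 37.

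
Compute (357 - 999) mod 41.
14

(357 - 999) = -642
-642 mod 41 = 14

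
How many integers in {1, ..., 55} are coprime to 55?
40

Prime factorization: 55 = 5 × 11
Using the formula φ(n) = n × Π(1 - 1/p) for each prime factor p:
φ(55) = 55 × (1 - 1/5) × (1 - 1/11)
φ(55) = 40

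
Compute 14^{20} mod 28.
0

Using successive squaring:
Binary expansion of 20: 10100
Powers of 14 mod 28 (each is the square of the previous):
  14^1 ≡ 14 (mod 28)
  14^2 ≡ 14² = 196 ≡ 0 (mod 28)
  14^4 ≡ 0² = 0 ≡ 0 (mod 28)
  14^8 ≡ 0² = 0 ≡ 0 (mod 28)
  14^16 ≡ 0² = 0 ≡ 0 (mod 28)
20 = 16 + 4, so 14^20 = 14^16 × 14^4 ≡ 0 × 0 (mod 28)
Multiplying step by step:
  0 × 0 = 0 ≡ 0 (mod 28)
Result: 14^20 ≡ 0 (mod 28)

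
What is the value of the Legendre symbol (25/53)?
(25/53) = 25^{26} mod 53 = 1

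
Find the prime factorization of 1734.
2 × 3 × 17^2

Divide by primes starting from smallest:
1734 ÷ 2 = 867
867 ÷ 3 = 289
289 ÷ 17 = 17
17 ÷ 17 = 1

1734 = 2 × 3 × 17^2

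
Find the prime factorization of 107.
107

Divide by primes starting from smallest:
107 ÷ 107 = 1

107 = 107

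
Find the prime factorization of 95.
5 × 19

Divide by primes starting from smallest:
95 ÷ 5 = 19
19 ÷ 19 = 1

95 = 5 × 19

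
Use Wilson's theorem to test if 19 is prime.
(18)! mod 19 = 18. Since 18 ≡ -1 (mod 19), 19 is prime.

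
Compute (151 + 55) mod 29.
3

(151 + 55) = 206
206 mod 29 = 3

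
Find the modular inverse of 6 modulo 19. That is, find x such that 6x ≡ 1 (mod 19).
16

Using Extended Euclidean Algorithm:
gcd(6, 19) = 1
Bezout coefficients: 6 × -3 + 19 × 1 = 1
So 6 × -3 ≡ 1 (mod 19)
The inverse is -3 mod 19 = 16
Verification: 6 × 16 = 96 = 5 × 19 + 1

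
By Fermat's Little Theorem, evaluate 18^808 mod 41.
By Fermat: 18^{40} ≡ 1 (mod 41). 808 ≡ 8 (mod 40). So 18^{808} ≡ 18^{8} ≡ 10 (mod 41)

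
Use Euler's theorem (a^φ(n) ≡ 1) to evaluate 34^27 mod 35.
By Euler: 34^{24} ≡ 1 (mod 35) since gcd(34, 35) = 1. 27 = 1×24 + 3. So 34^{27} ≡ 34^{3} ≡ 34 (mod 35)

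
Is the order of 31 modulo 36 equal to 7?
No, the actual order is 6, not 7.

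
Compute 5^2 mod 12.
2 = 2 (binary 10). Repeated squaring mod 12: 5^1 ≡ 5; 5^2 ≡ 5² = 25 ≡ 1. So 5^2 ≡ 1 (mod 12).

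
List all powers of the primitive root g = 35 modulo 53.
g^1, g^2, ..., g^{52} mod 53: {35, 6, 51, 36, 41, 4, 34, 24, 45, 38, 5, 16, 30, 43, 21, 46, 20, 11, 14, 13, 31, 25, 27, 44, 3, 52, 18, 47, 2, 17, 12, 49, 19, 29, 8, 15, 48, 37, 23, 10, 32, 7, 33, 42, 39, 40, 22, 28, 26, 9, 50, 1}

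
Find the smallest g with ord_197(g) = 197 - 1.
p - 1 = 196 has prime divisors 2, 7. h is a primitive root mod 197 iff h^(196/q) ≢ 1 (mod 197) for each such q.
h = 2: 2^98 ≡ 196, 2^28 ≡ 104 (mod 197); none is 1, so 2 has order 196 and is a primitive root.
The smallest primitive root mod 197 is g = 2.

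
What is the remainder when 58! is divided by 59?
By Wilson's theorem, (58)! ≡ -1 ≡ 58 (mod 59)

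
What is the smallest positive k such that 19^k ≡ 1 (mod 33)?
Powers of 19 mod 33: 19^1≡19, 19^2≡31, 19^3≡28, 19^4≡4, 19^5≡10, 19^6≡25, 19^7≡13, 19^8≡16, 19^9≡7, 19^10≡1. Order = 10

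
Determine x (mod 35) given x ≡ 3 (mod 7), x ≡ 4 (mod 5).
24

Using the Chinese Remainder Theorem:
M = product of moduli = 35
For equation 1: M_1 = 5, 5 ≡ 5 (mod 7), inverse of 5 mod 7 is 3 (check: 5 × 3 = 15 ≡ 1 (mod 7))
For equation 2: M_2 = 7, 7 ≡ 2 (mod 5), inverse of 7 mod 5 is 3 (check: 2 × 3 = 6 ≡ 1 (mod 5))
Combine: x ≡ Σ r_i×M_i×(M_i⁻¹ mod m_i) = 3×5×3 + 4×7×3 = 45 + 84 = 129
129 mod 35 = 24
x ≡ 24 (mod 35)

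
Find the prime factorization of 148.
2^2 × 37

Divide by primes starting from smallest:
148 ÷ 2 = 74
74 ÷ 2 = 37
37 ÷ 37 = 1

148 = 2^2 × 37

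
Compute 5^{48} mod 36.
1

Using successive squaring:
Binary expansion of 48: 110000
Powers of 5 mod 36 (each is the square of the previous):
  5^1 ≡ 5 (mod 36)
  5^2 ≡ 5² = 25 ≡ 25 (mod 36)
  5^4 ≡ 25² = 625 ≡ 13 (mod 36)
  5^8 ≡ 13² = 169 ≡ 25 (mod 36)
  5^16 ≡ 25² = 625 ≡ 13 (mod 36)
  5^32 ≡ 13² = 169 ≡ 25 (mod 36)
48 = 32 + 16, so 5^48 = 5^32 × 5^16 ≡ 25 × 13 (mod 36)
Multiplying step by step:
  25 × 13 = 325 ≡ 1 (mod 36)
Result: 5^48 ≡ 1 (mod 36)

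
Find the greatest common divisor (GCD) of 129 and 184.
1

Using the Euclidean algorithm:
129 = 0 × 184 + 129
184 = 1 × 129 + 55
129 = 2 × 55 + 19
55 = 2 × 19 + 17
19 = 1 × 17 + 2
17 = 8 × 2 + 1
2 = 2 × 1 + 0

GCD(129, 184) = 1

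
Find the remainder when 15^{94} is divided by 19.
By Fermat: 15^{18} ≡ 1 (mod 19). 94 = 5×18 + 4. So 15^{94} ≡ 15^{4} ≡ 9 (mod 19)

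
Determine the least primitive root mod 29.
p - 1 = 28 has prime divisors 2, 7. h is a primitive root mod 29 iff h^(28/q) ≢ 1 (mod 29) for each such q.
h = 2: 2^14 ≡ 28, 2^4 ≡ 16 (mod 29); none is 1, so 2 has order 28 and is a primitive root.
The smallest primitive root mod 29 is g = 2.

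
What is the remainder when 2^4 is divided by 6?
4 = 4 (binary 100). Repeated squaring mod 6: 2^1 ≡ 2; 2^2 ≡ 2² = 4 ≡ 4; 2^4 ≡ 4² = 16 ≡ 4. So 2^4 ≡ 4 (mod 6).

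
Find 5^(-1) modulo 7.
3

Using Extended Euclidean Algorithm:
gcd(5, 7) = 1
Bezout coefficients: 5 × 3 + 7 × -2 = 1
So 5 × 3 ≡ 1 (mod 7)
The inverse is 3 mod 7 = 3
Verification: 5 × 3 = 15 = 2 × 7 + 1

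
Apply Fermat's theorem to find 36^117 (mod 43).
By Fermat: 36^{42} ≡ 1 (mod 43). 117 = 2×42 + 33. So 36^{117} ≡ 36^{33} ≡ 1 (mod 43)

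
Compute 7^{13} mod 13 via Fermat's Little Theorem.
7

By Fermat's Little Theorem, a^(p-1) ≡ 1 (mod p) for prime p and gcd(a, p) = 1
Here p = 13, so 7^12 ≡ 1 (mod 13)
We can reduce the exponent: 13 mod 12 = 1
So 7^13 ≡ 7^1 (mod 13)
Computing: 7^1 mod 13 = 7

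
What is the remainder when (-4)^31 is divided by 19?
Using Fermat: (-4)^{18} ≡ 1 (mod 19). 31 ≡ 13 (mod 18). So (-4)^{31} ≡ (-4)^{13} ≡ 10 (mod 19)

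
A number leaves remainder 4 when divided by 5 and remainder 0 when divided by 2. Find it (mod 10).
M = 5 × 2 = 10. M₁ = 2, y₁ ≡ 3 (mod 5). M₂ = 5, y₂ ≡ 1 (mod 2). r = 4×2×3 + 0×5×1 ≡ 4 (mod 10)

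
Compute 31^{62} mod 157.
109

Using successive squaring:
Binary expansion of 62: 111110
Powers of 31 mod 157 (each is the square of the previous):
  31^1 ≡ 31 (mod 157)
  31^2 ≡ 31² = 961 ≡ 19 (mod 157)
  31^4 ≡ 19² = 361 ≡ 47 (mod 157)
  31^8 ≡ 47² = 2209 ≡ 11 (mod 157)
  31^16 ≡ 11² = 121 ≡ 121 (mod 157)
  31^32 ≡ 121² = 14641 ≡ 40 (mod 157)
62 = 32 + 16 + 8 + 4 + 2, so 31^62 = 31^32 × 31^16 × 31^8 × 31^4 × 31^2 ≡ 40 × 121 × 11 × 47 × 19 (mod 157)
Multiplying step by step:
  40 × 121 = 4840 ≡ 130 (mod 157)
  130 × 11 = 1430 ≡ 17 (mod 157)
  17 × 47 = 799 ≡ 14 (mod 157)
  14 × 19 = 266 ≡ 109 (mod 157)
Result: 31^62 ≡ 109 (mod 157)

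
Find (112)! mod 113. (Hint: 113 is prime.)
By Wilson's theorem, (112)! ≡ -1 ≡ 112 (mod 113)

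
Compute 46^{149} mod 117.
37

Using successive squaring:
Binary expansion of 149: 10010101
Powers of 46 mod 117 (each is the square of the previous):
  46^1 ≡ 46 (mod 117)
  46^2 ≡ 46² = 2116 ≡ 10 (mod 117)
  46^4 ≡ 10² = 100 ≡ 100 (mod 117)
  46^8 ≡ 100² = 10000 ≡ 55 (mod 117)
  46^16 ≡ 55² = 3025 ≡ 100 (mod 117)
  46^32 ≡ 100² = 10000 ≡ 55 (mod 117)
  46^64 ≡ 55² = 3025 ≡ 100 (mod 117)
  46^128 ≡ 100² = 10000 ≡ 55 (mod 117)
149 = 128 + 16 + 4 + 1, so 46^149 = 46^128 × 46^16 × 46^4 × 46^1 ≡ 55 × 100 × 100 × 46 (mod 117)
Multiplying step by step:
  55 × 100 = 5500 ≡ 1 (mod 117)
  1 × 100 = 100 ≡ 100 (mod 117)
  100 × 46 = 4600 ≡ 37 (mod 117)
Result: 46^149 ≡ 37 (mod 117)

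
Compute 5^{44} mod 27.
16

Using successive squaring:
Binary expansion of 44: 101100
Powers of 5 mod 27 (each is the square of the previous):
  5^1 ≡ 5 (mod 27)
  5^2 ≡ 5² = 25 ≡ 25 (mod 27)
  5^4 ≡ 25² = 625 ≡ 4 (mod 27)
  5^8 ≡ 4² = 16 ≡ 16 (mod 27)
  5^16 ≡ 16² = 256 ≡ 13 (mod 27)
  5^32 ≡ 13² = 169 ≡ 7 (mod 27)
44 = 32 + 8 + 4, so 5^44 = 5^32 × 5^8 × 5^4 ≡ 7 × 16 × 4 (mod 27)
Multiplying step by step:
  7 × 16 = 112 ≡ 4 (mod 27)
  4 × 4 = 16 ≡ 16 (mod 27)
Result: 5^44 ≡ 16 (mod 27)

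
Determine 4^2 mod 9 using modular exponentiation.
2 = 2 (binary 10). Repeated squaring mod 9: 4^1 ≡ 4; 4^2 ≡ 4² = 16 ≡ 7. So 4^2 ≡ 7 (mod 9).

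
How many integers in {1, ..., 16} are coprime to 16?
8

Prime factorization: 16 = 2^4
Using the formula φ(n) = n × Π(1 - 1/p) for each prime factor p:
φ(16) = 16 × (1 - 1/2)
φ(16) = 8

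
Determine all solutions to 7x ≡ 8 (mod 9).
5

Since gcd(7, 9) = 1 divides 8, a solution exists.
Multiply both sides by the inverse of 7 mod 9:
  7^(-1) mod 9 = 4
  x ≡ 4 × 8 ≡ 32 ≡ 5 (mod 9)
Verification: 7 × 5 = 35 = 3 × 9 + 8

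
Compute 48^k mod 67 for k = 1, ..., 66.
g^1, g^2, ..., g^{66} mod 67: {48, 26, 42, 6, 20, 22, 51, 36, 53, 65, 38, 15, 50, 55, 27, 23, 32, 62, 28, 4, 58, 37, 34, 24, 13, 21, 3, 10, 11, 59, 18, 60, 66, 19, 41, 25, 61, 47, 45, 16, 31, 14, 2, 29, 52, 17, 12, 40, 44, 35, 5, 39, 63, 9, 30, 33, 43, 54, 46, 64, 57, 56, 8, 49, 7, 1}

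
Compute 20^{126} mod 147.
1

Using successive squaring:
Binary expansion of 126: 1111110
Powers of 20 mod 147 (each is the square of the previous):
  20^1 ≡ 20 (mod 147)
  20^2 ≡ 20² = 400 ≡ 106 (mod 147)
  20^4 ≡ 106² = 11236 ≡ 64 (mod 147)
  20^8 ≡ 64² = 4096 ≡ 127 (mod 147)
  20^16 ≡ 127² = 16129 ≡ 106 (mod 147)
  20^32 ≡ 106² = 11236 ≡ 64 (mod 147)
  20^64 ≡ 64² = 4096 ≡ 127 (mod 147)
126 = 64 + 32 + 16 + 8 + 4 + 2, so 20^126 = 20^64 × 20^32 × 20^16 × 20^8 × 20^4 × 20^2 ≡ 127 × 64 × 106 × 127 × 64 × 106 (mod 147)
Multiplying step by step:
  127 × 64 = 8128 ≡ 43 (mod 147)
  43 × 106 = 4558 ≡ 1 (mod 147)
  1 × 127 = 127 ≡ 127 (mod 147)
  127 × 64 = 8128 ≡ 43 (mod 147)
  43 × 106 = 4558 ≡ 1 (mod 147)
Result: 20^126 ≡ 1 (mod 147)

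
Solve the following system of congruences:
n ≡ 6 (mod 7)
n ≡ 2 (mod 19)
97

Using the Chinese Remainder Theorem:
M = product of moduli = 133
For equation 1: M_1 = 19, 19 ≡ 5 (mod 7), inverse of 19 mod 7 is 3 (check: 5 × 3 = 15 ≡ 1 (mod 7))
For equation 2: M_2 = 7, 7 ≡ 7 (mod 19), inverse of 7 mod 19 is 11 (check: 7 × 11 = 77 ≡ 1 (mod 19))
Combine: n ≡ Σ r_i×M_i×(M_i⁻¹ mod m_i) = 6×19×3 + 2×7×11 = 342 + 154 = 496
496 mod 133 = 97
n ≡ 97 (mod 133)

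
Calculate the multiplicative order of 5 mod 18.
Powers of 5 mod 18: 5^1≡5, 5^2≡7, 5^3≡17, 5^4≡13, 5^5≡11, 5^6≡1. Order = 6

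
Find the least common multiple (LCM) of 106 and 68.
3604

First find GCD(106, 68) using the Euclidean algorithm:
106 = 1 × 68 + 38
68 = 1 × 38 + 30
38 = 1 × 30 + 8
30 = 3 × 8 + 6
8 = 1 × 6 + 2
6 = 3 × 2 + 0
GCD(106, 68) = 2

LCM formula: LCM(a, b) = (a × b) / GCD(a, b)
LCM(106, 68) = (106 × 68) / 2
LCM(106, 68) = 7208 / 2
LCM(106, 68) = 3604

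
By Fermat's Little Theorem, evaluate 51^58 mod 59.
By Fermat's Little Theorem, 51^{58} ≡ 1 (mod 59) since 59 is prime and gcd(51, 59) = 1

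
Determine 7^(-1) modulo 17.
7^(-1) ≡ 5 (mod 17). Verification: 7 × 5 = 35 ≡ 1 (mod 17)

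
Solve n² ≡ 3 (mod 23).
The square roots of 3 mod 23 are 16 and 7. Verify: 16² = 256 ≡ 3 (mod 23)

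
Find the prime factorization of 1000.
2^3 × 5^3

Divide by primes starting from smallest:
1000 ÷ 2 = 500
500 ÷ 2 = 250
250 ÷ 2 = 125
125 ÷ 5 = 25
25 ÷ 5 = 5
5 ÷ 5 = 1

1000 = 2^3 × 5^3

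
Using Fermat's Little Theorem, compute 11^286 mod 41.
By Fermat: 11^{40} ≡ 1 (mod 41). 286 = 7×40 + 6. So 11^{286} ≡ 11^{6} ≡ 33 (mod 41)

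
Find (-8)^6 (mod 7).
(-8) ≡ 6 (mod 7). 6 = 4 + 2 (binary 110). Repeated squaring mod 7: 6^1 ≡ 6; 6^2 ≡ 6² = 36 ≡ 1; 6^4 ≡ 1² = 1 ≡ 1. Multiply: (-8)^6 ≡ 6^4 × 6^2 ≡ 1 × 1 (mod 7): 1 × 1 = 1 ≡ 1. So (-8)^6 ≡ 1 (mod 7).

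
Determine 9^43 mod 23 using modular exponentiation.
Using Fermat: 9^{22} ≡ 1 (mod 23). 43 ≡ 21 (mod 22). So 9^{43} ≡ 9^{21} ≡ 18 (mod 23)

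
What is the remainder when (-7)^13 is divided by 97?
Using repeated squaring. (-7) ≡ 90 (mod 97). 13 = 8 + 4 + 1 (binary 1101). Repeated squaring mod 97: 90^1 ≡ 90; 90^2 ≡ 90² = 8100 ≡ 49; 90^4 ≡ 49² = 2401 ≡ 73; 90^8 ≡ 73² = 5329 ≡ 91. Multiply: (-7)^13 ≡ 90^8 × 90^4 × 90^1 ≡ 91 × 73 × 90 (mod 97): 91 × 73 = 6643 ≡ 47; 47 × 90 = 4230 ≡ 59. So (-7)^13 ≡ 59 (mod 97).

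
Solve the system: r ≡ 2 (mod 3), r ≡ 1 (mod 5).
M = 3 × 5 = 15. M₁ = 5, y₁ ≡ 2 (mod 3). M₂ = 3, y₂ ≡ 2 (mod 5). r = 2×5×2 + 1×3×2 ≡ 11 (mod 15)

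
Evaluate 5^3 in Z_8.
3 = 2 + 1 (binary 11). Repeated squaring mod 8: 5^1 ≡ 5; 5^2 ≡ 5² = 25 ≡ 1. Multiply: 5^3 = 5^2 × 5^1 ≡ 1 × 5 (mod 8): 1 × 5 = 5 ≡ 5. So 5^3 ≡ 5 (mod 8).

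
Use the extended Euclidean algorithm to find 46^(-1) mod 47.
Extended GCD: 46(-1) + 47(1) = 1. So 46^(-1) ≡ 46 ≡ 46 (mod 47). Verify: 46 × 46 = 2116 ≡ 1 (mod 47)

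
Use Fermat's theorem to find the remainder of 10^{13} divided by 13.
10

By Fermat's Little Theorem, a^(p-1) ≡ 1 (mod p) for prime p and gcd(a, p) = 1
Here p = 13, so 10^12 ≡ 1 (mod 13)
We can reduce the exponent: 13 mod 12 = 1
So 10^13 ≡ 10^1 (mod 13)
Computing: 10^1 mod 13 = 10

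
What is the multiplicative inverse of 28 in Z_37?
4

Using Extended Euclidean Algorithm:
gcd(28, 37) = 1
Bezout coefficients: 28 × 4 + 37 × -3 = 1
So 28 × 4 ≡ 1 (mod 37)
The inverse is 4 mod 37 = 4
Verification: 28 × 4 = 112 = 3 × 37 + 1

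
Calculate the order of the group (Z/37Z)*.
36

Prime factorization: 37 = 37
Using the formula φ(n) = n × Π(1 - 1/p) for each prime factor p:
φ(37) = 37 × (1 - 1/37)
φ(37) = 36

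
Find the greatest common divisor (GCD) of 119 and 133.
7

Using the Euclidean algorithm:
119 = 0 × 133 + 119
133 = 1 × 119 + 14
119 = 8 × 14 + 7
14 = 2 × 7 + 0

GCD(119, 133) = 7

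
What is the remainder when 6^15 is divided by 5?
Using Fermat: 6^{4} ≡ 1 (mod 5). 15 ≡ 3 (mod 4). So 6^{15} ≡ 6^{3} ≡ 1 (mod 5)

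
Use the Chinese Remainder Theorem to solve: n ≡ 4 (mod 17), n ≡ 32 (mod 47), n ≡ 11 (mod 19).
9150

Using the Chinese Remainder Theorem:
M = product of moduli = 15181
For equation 1: M_1 = 893, 893 ≡ 9 (mod 17), inverse of 893 mod 17 is 2 (check: 9 × 2 = 18 ≡ 1 (mod 17))
For equation 2: M_2 = 323, 323 ≡ 41 (mod 47), inverse of 323 mod 47 is 39 (check: 41 × 39 = 1599 ≡ 1 (mod 47))
For equation 3: M_3 = 799, 799 ≡ 1 (mod 19), inverse of 799 mod 19 is 1 (check: 1 × 1 = 1 ≡ 1 (mod 19))
Combine: n ≡ Σ r_i×M_i×(M_i⁻¹ mod m_i) = 4×893×2 + 32×323×39 + 11×799×1 = 7144 + 403104 + 8789 = 419037
419037 mod 15181 = 9150
n ≡ 9150 (mod 15181)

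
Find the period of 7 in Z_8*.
Powers of 7 mod 8: 7^1≡7, 7^2≡1. Order = 2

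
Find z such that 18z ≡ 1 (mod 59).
18^(-1) ≡ 23 (mod 59). Verification: 18 × 23 = 414 ≡ 1 (mod 59)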